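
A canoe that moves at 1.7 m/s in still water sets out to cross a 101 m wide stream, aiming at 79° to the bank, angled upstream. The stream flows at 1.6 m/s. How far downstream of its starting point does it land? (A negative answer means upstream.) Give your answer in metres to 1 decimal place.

77.2 m

Perpendicular speed = 1.669 m/s; crossing time = 101 / 1.669 = 60.524 s.
Net downstream speed = 1.276 m/s.
Drift = 1.276 × 60.524 = 77.206 m (downstream).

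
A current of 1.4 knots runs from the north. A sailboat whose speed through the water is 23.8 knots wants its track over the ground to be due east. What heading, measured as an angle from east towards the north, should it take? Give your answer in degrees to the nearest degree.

3°

The current pushes perpendicular to the desired track; the heading must have a component into the current equal to 1.4 knots: 23.8 sin θ = 1.4.
sin θ = 0.0588, so θ = 3.372°.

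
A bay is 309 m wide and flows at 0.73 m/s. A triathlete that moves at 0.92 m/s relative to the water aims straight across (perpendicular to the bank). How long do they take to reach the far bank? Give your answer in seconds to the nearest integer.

336 s

The component of the triathlete's velocity perpendicular to the bank is 0.92 m/s.
The flow acts along the bank and has no component across it.
Time = 309 / 0.920 = 335.870 s.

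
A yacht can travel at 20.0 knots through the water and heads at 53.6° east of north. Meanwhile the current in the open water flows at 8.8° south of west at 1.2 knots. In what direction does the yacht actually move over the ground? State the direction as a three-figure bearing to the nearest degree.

052°

Taking east as x and north as y: velocity relative to the water = (16.098, 11.868) knots; the water relative to ground = (-1.186, -0.184) knots.
Velocity relative to ground = (16.098, 11.868) + (-1.186, -0.184) = (14.912, 11.685) knots.
Bearing = atan2(14.91, 11.68) = 51.92° clockwise from north.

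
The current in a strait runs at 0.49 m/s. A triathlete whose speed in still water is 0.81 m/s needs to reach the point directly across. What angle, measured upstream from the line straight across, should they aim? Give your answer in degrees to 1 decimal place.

To cancel the current, the upstream component of the triathlete's velocity must equal the flow: 0.81 sin θ = 0.49.
sin θ = 0.49 / 0.81 = 0.6049.
θ = arcsin(0.6049) = 37.224°.

37.2°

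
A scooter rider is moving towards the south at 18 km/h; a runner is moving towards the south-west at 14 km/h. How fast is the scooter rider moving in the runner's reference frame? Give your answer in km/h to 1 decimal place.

12.8 km/h

Taking east as x and north as y: scooter rider velocity = (0.000, -18.000) km/h; runner velocity = (-9.899, -9.899) km/h.
Velocity of scooter rider relative to runner = (0.000, -18.000) − (-9.899, -9.899) = (9.899, -8.101) km/h.
Magnitude = |(9.899, -8.101)| = 12.791 km/h.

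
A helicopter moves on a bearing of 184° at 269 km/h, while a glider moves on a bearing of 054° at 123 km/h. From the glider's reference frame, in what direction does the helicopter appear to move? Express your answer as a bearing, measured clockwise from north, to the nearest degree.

199°

Taking east as x and north as y: helicopter velocity = (-18.764, -268.345) km/h; glider velocity = (99.509, 72.298) km/h.
Velocity of helicopter relative to glider = (-18.764, -268.345) − (99.509, 72.298) = (-118.274, -340.642) km/h.
Bearing = atan2(-118.27, -340.64) = 199.15° clockwise from north.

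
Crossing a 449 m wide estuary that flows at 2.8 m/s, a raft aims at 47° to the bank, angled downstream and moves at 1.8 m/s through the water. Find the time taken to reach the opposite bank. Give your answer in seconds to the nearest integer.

341 s

The component of the raft's velocity perpendicular to the bank is 1.8 × sin 47° = 1.316 m/s.
The current is parallel to the bank, so it does not affect the crossing time.
Time = 449 / 1.316 = 341.072 s.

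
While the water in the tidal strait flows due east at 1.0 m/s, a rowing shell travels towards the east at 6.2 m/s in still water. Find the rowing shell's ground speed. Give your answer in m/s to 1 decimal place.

Taking east as x and north as y: velocity relative to the water = (6.200, 0.000) m/s; the water relative to ground = (1.000, 0.000) m/s.
Velocity relative to ground = (6.200, 0.000) + (1.000, 0.000) = (7.200, 0.000) m/s.
Speed = |(7.200, 0.000)| = 7.200 m/s.

7.2 m/s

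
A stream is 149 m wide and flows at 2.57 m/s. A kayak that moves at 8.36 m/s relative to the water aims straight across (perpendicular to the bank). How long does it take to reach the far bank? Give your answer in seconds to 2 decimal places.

The component of the kayak's velocity perpendicular to the bank is 8.36 m/s.
The current is parallel to the bank, so it does not affect the crossing time.
Time = 149 / 8.360 = 17.823 s.

17.82 s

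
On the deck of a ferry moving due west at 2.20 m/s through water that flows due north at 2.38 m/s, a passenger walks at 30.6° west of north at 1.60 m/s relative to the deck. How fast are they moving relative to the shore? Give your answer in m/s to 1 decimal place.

In east/north components (m/s): passenger relative to ferry = (-0.814, 1.377); ferry relative to water = (-2.200, 0.000); water relative to ground = (0.000, 2.380).
Sum = (-3.014, 3.757) m/s.
Speed = |(-3.014, 3.757)| = 4.817 m/s.

4.8 m/s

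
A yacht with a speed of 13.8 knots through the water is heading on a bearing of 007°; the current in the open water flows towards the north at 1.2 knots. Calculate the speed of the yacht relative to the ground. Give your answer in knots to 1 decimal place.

Taking east as x and north as y: velocity relative to the water = (1.682, 13.697) knots; the water relative to ground = (0.000, 1.200) knots.
Velocity relative to ground = (1.682, 13.697) + (0.000, 1.200) = (1.682, 14.897) knots.
Speed = |(1.682, 14.897)| = 14.992 knots.

15.0 knots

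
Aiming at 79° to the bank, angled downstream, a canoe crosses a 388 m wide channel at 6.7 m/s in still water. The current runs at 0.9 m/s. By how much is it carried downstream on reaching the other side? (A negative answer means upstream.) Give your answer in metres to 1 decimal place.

Perpendicular speed = 6.577 m/s; crossing time = 388 / 6.577 = 58.994 s.
Net downstream speed = 2.178 m/s.
Drift = 2.178 × 58.994 = 128.514 m (downstream).

128.5 m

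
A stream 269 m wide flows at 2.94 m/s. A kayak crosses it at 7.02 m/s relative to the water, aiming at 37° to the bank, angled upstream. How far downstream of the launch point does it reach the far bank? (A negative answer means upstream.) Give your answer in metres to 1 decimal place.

-169.8 m

Perpendicular speed = 4.225 m/s; crossing time = 269 / 4.225 = 63.673 s.
Net downstream speed = -2.666 m/s.
Drift = -2.666 × 63.673 = -169.778 m (upstream).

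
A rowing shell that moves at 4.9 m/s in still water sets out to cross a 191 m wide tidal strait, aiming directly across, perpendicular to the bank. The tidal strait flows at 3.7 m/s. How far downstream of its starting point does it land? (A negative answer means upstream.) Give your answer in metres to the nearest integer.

Perpendicular speed = 4.900 m/s; crossing time = 191 / 4.900 = 38.980 s.
Net downstream speed = 3.700 m/s.
Drift = 3.700 × 38.980 = 144.224 m (downstream).

144 m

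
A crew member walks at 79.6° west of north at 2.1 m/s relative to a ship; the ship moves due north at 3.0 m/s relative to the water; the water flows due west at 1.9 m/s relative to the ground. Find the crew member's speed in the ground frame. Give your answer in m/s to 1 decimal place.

In east/north components (m/s): crew member relative to ship = (-2.066, 0.379); ship relative to water = (0.000, 3.000); water relative to ground = (-1.900, 0.000).
Sum = (-3.966, 3.379) m/s.
Speed = |(-3.966, 3.379)| = 5.210 m/s.

5.2 m/s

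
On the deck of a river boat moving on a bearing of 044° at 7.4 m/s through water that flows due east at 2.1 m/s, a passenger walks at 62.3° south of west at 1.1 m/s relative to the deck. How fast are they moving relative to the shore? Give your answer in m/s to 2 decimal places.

8.01 m/s

In east/north components (m/s): passenger relative to river boat = (-0.511, -0.974); river boat relative to water = (5.140, 5.323); water relative to ground = (2.100, 0.000).
Sum = (6.729, 4.349) m/s.
Speed = |(6.729, 4.349)| = 8.012 m/s.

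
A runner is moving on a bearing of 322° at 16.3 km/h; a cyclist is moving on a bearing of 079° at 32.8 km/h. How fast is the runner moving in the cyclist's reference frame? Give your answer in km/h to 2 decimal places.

42.74 km/h

Taking east as x and north as y: runner velocity = (-10.035, 12.845) km/h; cyclist velocity = (32.197, 6.259) km/h.
Velocity of runner relative to cyclist = (-10.035, 12.845) − (32.197, 6.259) = (-42.233, 6.586) km/h.
Magnitude = |(-42.233, 6.586)| = 42.743 km/h.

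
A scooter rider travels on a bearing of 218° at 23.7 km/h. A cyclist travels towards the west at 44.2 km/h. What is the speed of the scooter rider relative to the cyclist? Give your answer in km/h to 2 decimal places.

Taking east as x and north as y: scooter rider velocity = (-14.591, -18.676) km/h; cyclist velocity = (-44.200, 0.000) km/h.
Velocity of scooter rider relative to cyclist = (-14.591, -18.676) − (-44.200, 0.000) = (29.609, -18.676) km/h.
Magnitude = |(29.609, -18.676)| = 35.007 km/h.

35.01 km/h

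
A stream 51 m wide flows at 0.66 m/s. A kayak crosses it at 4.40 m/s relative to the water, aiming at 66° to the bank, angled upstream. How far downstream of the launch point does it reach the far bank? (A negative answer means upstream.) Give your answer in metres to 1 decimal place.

-14.3 m

Perpendicular speed = 4.020 m/s; crossing time = 51 / 4.020 = 12.688 s.
Net downstream speed = -1.130 m/s.
Drift = -1.130 × 12.688 = -14.333 m (upstream).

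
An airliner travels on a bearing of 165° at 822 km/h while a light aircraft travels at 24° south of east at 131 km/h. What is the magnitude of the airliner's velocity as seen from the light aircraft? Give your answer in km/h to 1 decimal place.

Taking east as x and north as y: airliner velocity = (212.749, -793.991) km/h; light aircraft velocity = (119.674, -53.283) km/h.
Velocity of airliner relative to light aircraft = (212.749, -793.991) − (119.674, -53.283) = (93.075, -740.709) km/h.
Magnitude = |(93.075, -740.709)| = 746.533 km/h.

746.5 km/h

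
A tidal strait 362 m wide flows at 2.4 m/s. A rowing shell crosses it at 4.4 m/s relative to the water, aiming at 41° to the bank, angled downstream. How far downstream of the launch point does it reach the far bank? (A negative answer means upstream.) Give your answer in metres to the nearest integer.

717 m

Perpendicular speed = 2.887 m/s; crossing time = 362 / 2.887 = 125.404 s.
Net downstream speed = 5.721 m/s.
Drift = 5.721 × 125.404 = 717.404 m (downstream).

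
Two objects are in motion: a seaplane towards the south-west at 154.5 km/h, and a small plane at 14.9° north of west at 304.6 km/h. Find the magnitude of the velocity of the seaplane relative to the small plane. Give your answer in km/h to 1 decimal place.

Taking east as x and north as y: seaplane velocity = (-109.248, -109.248) km/h; small plane velocity = (-294.358, 78.323) km/h.
Velocity of seaplane relative to small plane = (-109.248, -109.248) − (-294.358, 78.323) = (185.110, -187.571) km/h.
Magnitude = |(185.110, -187.571)| = 263.531 km/h.

263.5 km/h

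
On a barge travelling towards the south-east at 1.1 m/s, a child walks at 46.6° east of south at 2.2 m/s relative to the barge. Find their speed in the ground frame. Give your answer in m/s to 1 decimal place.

Taking east as x and north as y: barge velocity = (0.778, -0.778) m/s; child velocity relative to barge = (1.598, -1.512) m/s.
Velocity relative to ground = (0.778, -0.778) + (1.598, -1.512) = (2.376, -2.289) m/s.
Speed = |(2.376, -2.289)| = 3.300 m/s.

3.3 m/s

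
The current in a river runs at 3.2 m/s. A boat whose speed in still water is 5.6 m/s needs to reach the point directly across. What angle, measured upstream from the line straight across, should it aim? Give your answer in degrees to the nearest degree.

To cancel the current, the upstream component of the boat's velocity must equal the flow: 5.6 sin θ = 3.2.
sin θ = 3.2 / 5.6 = 0.5714.
θ = arcsin(0.5714) = 34.850°.

35°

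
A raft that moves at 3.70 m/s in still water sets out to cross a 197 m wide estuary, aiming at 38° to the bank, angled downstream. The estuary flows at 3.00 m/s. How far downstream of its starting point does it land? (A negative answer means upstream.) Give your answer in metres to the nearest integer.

512 m

Perpendicular speed = 2.278 m/s; crossing time = 197 / 2.278 = 86.481 s.
Net downstream speed = 5.916 m/s.
Drift = 5.916 × 86.481 = 511.593 m (downstream).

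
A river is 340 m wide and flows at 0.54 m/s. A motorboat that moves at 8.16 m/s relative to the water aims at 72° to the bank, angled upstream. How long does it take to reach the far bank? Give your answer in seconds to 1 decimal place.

The component of the motorboat's velocity perpendicular to the bank is 8.16 × sin 72° = 7.761 m/s.
The current is parallel to the bank, so it does not affect the crossing time.
Time = 340 / 7.761 = 43.811 s.

43.8 s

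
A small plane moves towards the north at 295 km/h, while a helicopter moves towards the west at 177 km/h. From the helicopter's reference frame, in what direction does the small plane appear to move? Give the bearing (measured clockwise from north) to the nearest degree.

031°

Taking east as x and north as y: small plane velocity = (0.000, 295.000) km/h; helicopter velocity = (-177.000, 0.000) km/h.
Velocity of small plane relative to helicopter = (0.000, 295.000) − (-177.000, 0.000) = (177.000, 295.000) km/h.
Bearing = atan2(177.00, 295.00) = 30.96° clockwise from north.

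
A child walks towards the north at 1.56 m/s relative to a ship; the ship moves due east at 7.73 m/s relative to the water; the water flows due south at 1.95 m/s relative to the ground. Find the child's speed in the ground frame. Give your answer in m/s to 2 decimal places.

7.74 m/s

In east/north components (m/s): child relative to ship = (0.000, 1.560); ship relative to water = (7.730, 0.000); water relative to ground = (0.000, -1.950).
Sum = (7.730, -0.390) m/s.
Speed = |(7.730, -0.390)| = 7.740 m/s.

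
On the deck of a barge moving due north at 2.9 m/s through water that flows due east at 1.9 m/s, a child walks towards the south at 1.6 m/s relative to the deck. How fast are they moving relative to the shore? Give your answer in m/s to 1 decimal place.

2.3 m/s

In east/north components (m/s): child relative to barge = (0.000, -1.600); barge relative to water = (0.000, 2.900); water relative to ground = (1.900, 0.000).
Sum = (1.900, 1.300) m/s.
Speed = |(1.900, 1.300)| = 2.302 m/s.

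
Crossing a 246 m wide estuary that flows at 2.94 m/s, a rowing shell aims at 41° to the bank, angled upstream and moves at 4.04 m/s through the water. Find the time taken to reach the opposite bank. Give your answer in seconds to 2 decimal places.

92.81 s

The component of the rowing shell's velocity perpendicular to the bank is 4.04 × sin 41° = 2.650 m/s.
The flow acts along the bank and has no component across it.
Time = 246 / 2.650 = 92.813 s.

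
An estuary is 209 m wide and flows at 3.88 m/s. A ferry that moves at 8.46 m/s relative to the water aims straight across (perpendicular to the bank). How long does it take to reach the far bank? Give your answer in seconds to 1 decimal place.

The component of the ferry's velocity perpendicular to the bank is 8.46 m/s.
Only the cross-stream component determines the crossing time; the current contributes nothing perpendicular to the bank.
Time = 209 / 8.460 = 24.704 s.

24.7 s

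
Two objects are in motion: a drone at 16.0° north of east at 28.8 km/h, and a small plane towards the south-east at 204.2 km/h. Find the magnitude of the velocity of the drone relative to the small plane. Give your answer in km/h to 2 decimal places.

Taking east as x and north as y: drone velocity = (27.684, 7.938) km/h; small plane velocity = (144.391, -144.391) km/h.
Velocity of drone relative to small plane = (27.684, 7.938) − (144.391, -144.391) = (-116.707, 152.330) km/h.
Magnitude = |(-116.707, 152.330)| = 191.898 km/h.

191.90 km/h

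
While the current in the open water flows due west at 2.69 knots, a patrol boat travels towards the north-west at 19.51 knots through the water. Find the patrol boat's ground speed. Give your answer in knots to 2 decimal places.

21.50 knots

Taking east as x and north as y: velocity relative to the water = (-13.796, 13.796) knots; the water relative to ground = (-2.690, 0.000) knots.
Velocity relative to ground = (-13.796, 13.796) + (-2.690, 0.000) = (-16.486, 13.796) knots.
Speed = |(-16.486, 13.796)| = 21.496 knots.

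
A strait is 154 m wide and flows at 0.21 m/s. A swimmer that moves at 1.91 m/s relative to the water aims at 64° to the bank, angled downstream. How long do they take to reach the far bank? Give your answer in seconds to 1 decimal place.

The component of the swimmer's velocity perpendicular to the bank is 1.91 × sin 64° = 1.717 m/s.
The flow acts along the bank and has no component across it.
Time = 154 / 1.717 = 89.707 s.

89.7 s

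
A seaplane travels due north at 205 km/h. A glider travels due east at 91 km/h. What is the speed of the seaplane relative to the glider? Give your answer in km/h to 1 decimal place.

Taking east as x and north as y: seaplane velocity = (0.000, 205.000) km/h; glider velocity = (91.000, 0.000) km/h.
Velocity of seaplane relative to glider = (0.000, 205.000) − (91.000, 0.000) = (-91.000, 205.000) km/h.
Magnitude = |(-91.000, 205.000)| = 224.290 km/h.

224.3 km/h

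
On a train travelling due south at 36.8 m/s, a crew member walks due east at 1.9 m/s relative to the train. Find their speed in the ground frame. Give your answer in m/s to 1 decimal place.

Taking east as x and north as y: train velocity = (0.000, -36.800) m/s; crew member velocity relative to train = (1.900, 0.000) m/s.
Velocity relative to ground = (0.000, -36.800) + (1.900, 0.000) = (1.900, -36.800) m/s.
Speed = |(1.900, -36.800)| = 36.849 m/s.

36.8 m/s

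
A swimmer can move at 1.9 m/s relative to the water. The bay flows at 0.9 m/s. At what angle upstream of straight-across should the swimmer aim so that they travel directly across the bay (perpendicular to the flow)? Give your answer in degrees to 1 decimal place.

28.3°

To cancel the current, the upstream component of the swimmer's velocity must equal the flow: 1.9 sin θ = 0.9.
sin θ = 0.9 / 1.9 = 0.4737.
θ = arcsin(0.4737) = 28.274°.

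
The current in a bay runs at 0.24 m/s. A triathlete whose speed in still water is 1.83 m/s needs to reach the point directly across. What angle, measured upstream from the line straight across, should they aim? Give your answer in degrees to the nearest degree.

8°

To cancel the current, the upstream component of the triathlete's velocity must equal the flow: 1.83 sin θ = 0.24.
sin θ = 0.24 / 1.83 = 0.1311.
θ = arcsin(0.1311) = 7.536°.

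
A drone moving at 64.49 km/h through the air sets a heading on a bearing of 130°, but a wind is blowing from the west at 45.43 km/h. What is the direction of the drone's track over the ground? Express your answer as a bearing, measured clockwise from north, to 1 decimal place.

113.6°

Taking east as x and north as y: velocity relative to the air = (49.402, -41.453) km/h; the air relative to ground = (45.430, 0.000) km/h.
Velocity relative to ground = (49.402, -41.453) + (45.430, 0.000) = (94.832, -41.453) km/h.
Bearing = atan2(94.83, -41.45) = 113.61° clockwise from north.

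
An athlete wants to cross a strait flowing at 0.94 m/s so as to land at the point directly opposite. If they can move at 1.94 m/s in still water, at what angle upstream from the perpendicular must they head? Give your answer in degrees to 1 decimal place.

29.0°

To cancel the current, the upstream component of the athlete's velocity must equal the flow: 1.94 sin θ = 0.94.
sin θ = 0.94 / 1.94 = 0.4845.
θ = arcsin(0.4845) = 28.982°.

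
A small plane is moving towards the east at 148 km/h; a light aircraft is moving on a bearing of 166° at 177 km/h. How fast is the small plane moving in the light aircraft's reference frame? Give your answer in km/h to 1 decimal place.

201.4 km/h

Taking east as x and north as y: small plane velocity = (148.000, 0.000) km/h; light aircraft velocity = (42.820, -171.742) km/h.
Velocity of small plane relative to light aircraft = (148.000, 0.000) − (42.820, -171.742) = (105.180, 171.742) km/h.
Magnitude = |(105.180, 171.742)| = 201.391 km/h.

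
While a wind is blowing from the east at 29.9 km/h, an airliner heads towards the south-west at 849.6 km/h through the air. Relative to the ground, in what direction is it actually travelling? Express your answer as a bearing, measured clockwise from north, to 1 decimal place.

Taking east as x and north as y: velocity relative to the air = (-600.758, -600.758) km/h; the air relative to ground = (-29.900, 0.000) km/h.
Velocity relative to ground = (-600.758, -600.758) + (-29.900, 0.000) = (-630.658, -600.758) km/h.
Bearing = atan2(-630.66, -600.76) = 226.39° clockwise from north.

226.4°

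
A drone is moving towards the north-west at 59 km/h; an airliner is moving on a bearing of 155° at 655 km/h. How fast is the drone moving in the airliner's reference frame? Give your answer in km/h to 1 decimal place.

710.7 km/h

Taking east as x and north as y: drone velocity = (-41.719, 41.719) km/h; airliner velocity = (276.815, -593.632) km/h.
Velocity of drone relative to airliner = (-41.719, 41.719) − (276.815, -593.632) = (-318.534, 635.351) km/h.
Magnitude = |(-318.534, 635.351)| = 710.728 km/h.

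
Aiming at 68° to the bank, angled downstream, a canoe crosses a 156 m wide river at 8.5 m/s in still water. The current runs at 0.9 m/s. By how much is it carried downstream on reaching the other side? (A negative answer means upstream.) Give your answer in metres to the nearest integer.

81 m

Perpendicular speed = 7.881 m/s; crossing time = 156 / 7.881 = 19.794 s.
Net downstream speed = 4.084 m/s.
Drift = 4.084 × 19.794 = 80.843 m (downstream).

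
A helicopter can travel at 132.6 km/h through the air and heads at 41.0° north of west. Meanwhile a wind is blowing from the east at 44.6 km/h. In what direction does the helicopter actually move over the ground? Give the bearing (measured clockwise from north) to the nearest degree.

301°

Taking east as x and north as y: velocity relative to the air = (-100.074, 86.993) km/h; the air relative to ground = (-44.600, 0.000) km/h.
Velocity relative to ground = (-100.074, 86.993) + (-44.600, 0.000) = (-144.674, 86.993) km/h.
Bearing = atan2(-144.67, 86.99) = 301.02° clockwise from north.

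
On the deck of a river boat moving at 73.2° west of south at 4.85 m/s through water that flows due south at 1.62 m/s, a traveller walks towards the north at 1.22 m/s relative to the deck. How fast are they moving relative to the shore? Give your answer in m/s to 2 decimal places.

4.98 m/s

In east/north components (m/s): traveller relative to river boat = (0.000, 1.220); river boat relative to water = (-4.643, -1.402); water relative to ground = (0.000, -1.620).
Sum = (-4.643, -1.802) m/s.
Speed = |(-4.643, -1.802)| = 4.980 m/s.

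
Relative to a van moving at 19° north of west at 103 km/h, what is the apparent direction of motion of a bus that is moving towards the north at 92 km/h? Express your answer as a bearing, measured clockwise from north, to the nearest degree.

Taking east as x and north as y: bus velocity = (0.000, 92.000) km/h; van velocity = (-97.388, 33.534) km/h.
Velocity of bus relative to van = (0.000, 92.000) − (-97.388, 33.534) = (97.388, 58.466) km/h.
Bearing = atan2(97.39, 58.47) = 59.02° clockwise from north.

059°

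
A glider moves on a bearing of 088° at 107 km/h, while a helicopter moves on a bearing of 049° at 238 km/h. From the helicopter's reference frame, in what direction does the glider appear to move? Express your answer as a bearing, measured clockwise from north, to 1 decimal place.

205.5°

Taking east as x and north as y: glider velocity = (106.935, 3.734) km/h; helicopter velocity = (179.621, 156.142) km/h.
Velocity of glider relative to helicopter = (106.935, 3.734) − (179.621, 156.142) = (-72.686, -152.408) km/h.
Bearing = atan2(-72.69, -152.41) = 205.50° clockwise from north.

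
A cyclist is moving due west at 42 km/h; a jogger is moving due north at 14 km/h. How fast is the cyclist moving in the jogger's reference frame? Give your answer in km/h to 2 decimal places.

Taking east as x and north as y: cyclist velocity = (-42.000, 0.000) km/h; jogger velocity = (0.000, 14.000) km/h.
Velocity of cyclist relative to jogger = (-42.000, 0.000) − (0.000, 14.000) = (-42.000, -14.000) km/h.
Magnitude = |(-42.000, -14.000)| = 44.272 km/h.

44.27 km/h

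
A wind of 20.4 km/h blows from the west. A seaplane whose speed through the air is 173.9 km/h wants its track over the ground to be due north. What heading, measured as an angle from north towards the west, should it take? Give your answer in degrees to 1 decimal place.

The wind pushes perpendicular to the desired track; the heading must have a component into the wind equal to 20.4 km/h: 173.9 sin θ = 20.4.
sin θ = 0.1173, so θ = 6.737°.

6.7°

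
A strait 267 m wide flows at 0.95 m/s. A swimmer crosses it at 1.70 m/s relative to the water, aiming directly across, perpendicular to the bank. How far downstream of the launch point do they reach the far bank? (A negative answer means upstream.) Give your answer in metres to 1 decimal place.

Perpendicular speed = 1.700 m/s; crossing time = 267 / 1.700 = 157.059 s.
Net downstream speed = 0.950 m/s.
Drift = 0.950 × 157.059 = 149.206 m (downstream).

149.2 m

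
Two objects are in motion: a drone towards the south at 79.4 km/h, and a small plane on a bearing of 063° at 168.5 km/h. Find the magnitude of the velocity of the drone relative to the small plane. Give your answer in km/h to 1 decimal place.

Taking east as x and north as y: drone velocity = (0.000, -79.400) km/h; small plane velocity = (150.135, 76.497) km/h.
Velocity of drone relative to small plane = (0.000, -79.400) − (150.135, 76.497) = (-150.135, -155.897) km/h.
Magnitude = |(-150.135, -155.897)| = 216.436 km/h.

216.4 km/h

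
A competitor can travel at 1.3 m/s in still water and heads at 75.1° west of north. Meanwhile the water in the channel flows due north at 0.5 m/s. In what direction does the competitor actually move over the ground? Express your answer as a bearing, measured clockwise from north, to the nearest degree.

304°

Taking east as x and north as y: velocity relative to the water = (-1.256, 0.334) m/s; the water relative to ground = (0.000, 0.500) m/s.
Velocity relative to ground = (-1.256, 0.334) + (0.000, 0.500) = (-1.256, 0.834) m/s.
Bearing = atan2(-1.26, 0.83) = 303.59° clockwise from north.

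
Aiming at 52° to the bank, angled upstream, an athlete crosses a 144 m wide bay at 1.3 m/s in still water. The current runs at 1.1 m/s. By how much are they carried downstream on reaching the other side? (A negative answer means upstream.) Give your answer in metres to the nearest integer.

42 m

Perpendicular speed = 1.024 m/s; crossing time = 144 / 1.024 = 140.568 s.
Net downstream speed = 0.300 m/s.
Drift = 0.300 × 140.568 = 42.120 m (downstream).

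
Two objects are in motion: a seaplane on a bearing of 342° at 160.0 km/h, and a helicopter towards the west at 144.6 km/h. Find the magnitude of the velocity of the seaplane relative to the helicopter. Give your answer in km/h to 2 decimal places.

Taking east as x and north as y: seaplane velocity = (-49.443, 152.169) km/h; helicopter velocity = (-144.600, 0.000) km/h.
Velocity of seaplane relative to helicopter = (-49.443, 152.169) − (-144.600, 0.000) = (95.157, 152.169) km/h.
Magnitude = |(95.157, 152.169)| = 179.472 km/h.

179.47 km/h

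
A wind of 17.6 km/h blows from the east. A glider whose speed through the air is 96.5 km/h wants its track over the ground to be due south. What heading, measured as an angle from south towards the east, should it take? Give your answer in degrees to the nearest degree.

The wind pushes perpendicular to the desired track; the heading must have a component into the wind equal to 17.6 km/h: 96.5 sin θ = 17.6.
sin θ = 0.1824, so θ = 10.509°.

11°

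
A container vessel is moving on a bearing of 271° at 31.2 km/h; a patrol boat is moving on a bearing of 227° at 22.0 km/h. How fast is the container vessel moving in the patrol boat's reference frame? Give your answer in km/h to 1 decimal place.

21.7 km/h

Taking east as x and north as y: container vessel velocity = (-31.195, 0.545) km/h; patrol boat velocity = (-16.090, -15.004) km/h.
Velocity of container vessel relative to patrol boat = (-31.195, 0.545) − (-16.090, -15.004) = (-15.105, 15.548) km/h.
Magnitude = |(-15.105, 15.548)| = 21.678 km/h.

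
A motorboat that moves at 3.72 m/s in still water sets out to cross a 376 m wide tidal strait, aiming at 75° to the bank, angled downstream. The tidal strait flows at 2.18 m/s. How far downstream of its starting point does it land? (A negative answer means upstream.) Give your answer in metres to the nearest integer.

Perpendicular speed = 3.593 m/s; crossing time = 376 / 3.593 = 104.641 s.
Net downstream speed = 3.143 m/s.
Drift = 3.143 × 104.641 = 328.866 m (downstream).

329 m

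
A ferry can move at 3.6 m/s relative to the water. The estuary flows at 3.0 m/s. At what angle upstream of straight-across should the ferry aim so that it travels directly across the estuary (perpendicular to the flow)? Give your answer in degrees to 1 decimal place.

To cancel the current, the upstream component of the ferry's velocity must equal the flow: 3.6 sin θ = 3.0.
sin θ = 3.0 / 3.6 = 0.8333.
θ = arcsin(0.8333) = 56.443°.

56.4°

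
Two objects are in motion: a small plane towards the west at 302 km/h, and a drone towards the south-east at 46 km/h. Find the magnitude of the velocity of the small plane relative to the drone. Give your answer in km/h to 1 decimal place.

336.1 km/h

Taking east as x and north as y: small plane velocity = (-302.000, 0.000) km/h; drone velocity = (32.527, -32.527) km/h.
Velocity of small plane relative to drone = (-302.000, 0.000) − (32.527, -32.527) = (-334.527, 32.527) km/h.
Magnitude = |(-334.527, 32.527)| = 336.105 km/h.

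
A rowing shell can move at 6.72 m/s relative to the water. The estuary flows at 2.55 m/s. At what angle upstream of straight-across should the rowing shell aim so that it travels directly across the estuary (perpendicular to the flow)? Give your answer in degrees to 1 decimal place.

To cancel the current, the upstream component of the rowing shell's velocity must equal the flow: 6.72 sin θ = 2.55.
sin θ = 2.55 / 6.72 = 0.3795.
θ = arcsin(0.3795) = 22.301°.

22.3°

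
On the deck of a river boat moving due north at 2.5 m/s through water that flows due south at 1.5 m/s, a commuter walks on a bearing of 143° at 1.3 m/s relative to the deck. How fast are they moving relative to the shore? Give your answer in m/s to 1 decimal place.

0.8 m/s

In east/north components (m/s): commuter relative to river boat = (0.782, -1.038); river boat relative to water = (0.000, 2.500); water relative to ground = (0.000, -1.500).
Sum = (0.782, -0.038) m/s.
Speed = |(0.782, -0.038)| = 0.783 m/s.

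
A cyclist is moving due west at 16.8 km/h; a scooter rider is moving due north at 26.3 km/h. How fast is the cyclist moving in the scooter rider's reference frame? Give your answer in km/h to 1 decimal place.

Taking east as x and north as y: cyclist velocity = (-16.800, 0.000) km/h; scooter rider velocity = (0.000, 26.300) km/h.
Velocity of cyclist relative to scooter rider = (-16.800, 0.000) − (0.000, 26.300) = (-16.800, -26.300) km/h.
Magnitude = |(-16.800, -26.300)| = 31.208 km/h.

31.2 km/h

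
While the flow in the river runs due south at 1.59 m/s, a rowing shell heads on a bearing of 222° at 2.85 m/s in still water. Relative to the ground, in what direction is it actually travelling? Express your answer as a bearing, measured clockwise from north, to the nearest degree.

Taking east as x and north as y: velocity relative to the water = (-1.907, -2.118) m/s; the water relative to ground = (0.000, -1.590) m/s.
Velocity relative to ground = (-1.907, -2.118) + (0.000, -1.590) = (-1.907, -3.708) m/s.
Bearing = atan2(-1.91, -3.71) = 207.22° clockwise from north.

207°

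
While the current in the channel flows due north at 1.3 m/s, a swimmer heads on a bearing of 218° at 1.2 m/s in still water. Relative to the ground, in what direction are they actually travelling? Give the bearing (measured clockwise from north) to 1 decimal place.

295.6°

Taking east as x and north as y: velocity relative to the water = (-0.739, -0.946) m/s; the water relative to ground = (0.000, 1.300) m/s.
Velocity relative to ground = (-0.739, -0.946) + (0.000, 1.300) = (-0.739, 0.354) m/s.
Bearing = atan2(-0.74, 0.35) = 295.63° clockwise from north.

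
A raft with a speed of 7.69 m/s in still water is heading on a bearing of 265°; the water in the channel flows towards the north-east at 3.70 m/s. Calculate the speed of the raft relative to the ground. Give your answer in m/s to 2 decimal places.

Taking east as x and north as y: velocity relative to the water = (-7.661, -0.670) m/s; the water relative to ground = (2.616, 2.616) m/s.
Velocity relative to ground = (-7.661, -0.670) + (2.616, 2.616) = (-5.044, 1.946) m/s.
Speed = |(-5.044, 1.946)| = 5.407 m/s.

5.41 m/s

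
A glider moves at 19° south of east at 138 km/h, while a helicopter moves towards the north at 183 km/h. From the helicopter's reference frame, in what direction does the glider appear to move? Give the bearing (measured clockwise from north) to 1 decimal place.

Taking east as x and north as y: glider velocity = (130.482, -44.928) km/h; helicopter velocity = (0.000, 183.000) km/h.
Velocity of glider relative to helicopter = (130.482, -44.928) − (0.000, 183.000) = (130.482, -227.928) km/h.
Bearing = atan2(130.48, -227.93) = 150.21° clockwise from north.

150.2°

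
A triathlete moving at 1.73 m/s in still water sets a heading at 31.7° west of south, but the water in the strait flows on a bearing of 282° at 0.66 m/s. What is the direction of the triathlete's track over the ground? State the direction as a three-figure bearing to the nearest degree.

229°

Taking east as x and north as y: velocity relative to the water = (-0.909, -1.472) m/s; the water relative to ground = (-0.646, 0.137) m/s.
Velocity relative to ground = (-0.909, -1.472) + (-0.646, 0.137) = (-1.555, -1.335) m/s.
Bearing = atan2(-1.55, -1.33) = 229.35° clockwise from north.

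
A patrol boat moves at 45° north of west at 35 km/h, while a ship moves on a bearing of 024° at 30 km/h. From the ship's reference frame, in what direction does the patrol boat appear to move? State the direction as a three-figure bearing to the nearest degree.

266°

Taking east as x and north as y: patrol boat velocity = (-24.749, 24.749) km/h; ship velocity = (12.202, 27.406) km/h.
Velocity of patrol boat relative to ship = (-24.749, 24.749) − (12.202, 27.406) = (-36.951, -2.658) km/h.
Bearing = atan2(-36.95, -2.66) = 265.89° clockwise from north.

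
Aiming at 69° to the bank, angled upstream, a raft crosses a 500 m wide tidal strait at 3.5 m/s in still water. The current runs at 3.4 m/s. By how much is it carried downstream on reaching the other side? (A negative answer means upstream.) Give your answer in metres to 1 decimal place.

Perpendicular speed = 3.268 m/s; crossing time = 500 / 3.268 = 153.021 s.
Net downstream speed = 2.146 m/s.
Drift = 2.146 × 153.021 = 328.338 m (downstream).

328.3 m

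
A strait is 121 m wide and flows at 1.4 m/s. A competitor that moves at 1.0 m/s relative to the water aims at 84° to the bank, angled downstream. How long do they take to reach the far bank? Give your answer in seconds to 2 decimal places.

121.67 s

The component of the competitor's velocity perpendicular to the bank is 1.0 × sin 84° = 0.995 m/s.
Only the cross-stream component determines the crossing time; the current contributes nothing perpendicular to the bank.
Time = 121 / 0.995 = 121.667 s.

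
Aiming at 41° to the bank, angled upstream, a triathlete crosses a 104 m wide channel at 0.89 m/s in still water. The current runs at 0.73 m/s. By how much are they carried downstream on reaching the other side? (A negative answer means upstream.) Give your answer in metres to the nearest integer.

Perpendicular speed = 0.584 m/s; crossing time = 104 / 0.584 = 178.115 s.
Net downstream speed = 0.058 m/s.
Drift = 0.058 × 178.115 = 10.386 m (downstream).

10 m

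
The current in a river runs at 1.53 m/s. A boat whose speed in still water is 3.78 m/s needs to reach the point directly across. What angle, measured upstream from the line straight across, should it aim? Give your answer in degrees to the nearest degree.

To cancel the current, the upstream component of the boat's velocity must equal the flow: 3.78 sin θ = 1.53.
sin θ = 1.53 / 3.78 = 0.4048.
θ = arcsin(0.4048) = 23.876°.

24°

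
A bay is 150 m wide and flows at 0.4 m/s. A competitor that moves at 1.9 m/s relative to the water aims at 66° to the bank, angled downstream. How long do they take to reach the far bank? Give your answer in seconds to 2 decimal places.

The component of the competitor's velocity perpendicular to the bank is 1.9 × sin 66° = 1.736 m/s.
Only the cross-stream component determines the crossing time; the current contributes nothing perpendicular to the bank.
Time = 150 / 1.736 = 86.419 s.

86.42 s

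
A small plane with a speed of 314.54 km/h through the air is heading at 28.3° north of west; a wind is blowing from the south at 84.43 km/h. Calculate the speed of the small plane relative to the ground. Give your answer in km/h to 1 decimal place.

Taking east as x and north as y: velocity relative to the air = (-276.945, 149.120) km/h; the air relative to ground = (0.000, 84.430) km/h.
Velocity relative to ground = (-276.945, 149.120) + (0.000, 84.430) = (-276.945, 233.550) km/h.
Speed = |(-276.945, 233.550)| = 362.276 km/h.

362.3 km/h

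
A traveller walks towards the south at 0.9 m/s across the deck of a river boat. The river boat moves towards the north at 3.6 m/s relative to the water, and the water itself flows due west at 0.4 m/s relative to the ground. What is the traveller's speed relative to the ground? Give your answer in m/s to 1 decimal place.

In east/north components (m/s): traveller relative to river boat = (0.000, -0.900); river boat relative to water = (0.000, 3.600); water relative to ground = (-0.400, 0.000).
Sum = (-0.400, 2.700) m/s.
Speed = |(-0.400, 2.700)| = 2.729 m/s.

2.7 m/s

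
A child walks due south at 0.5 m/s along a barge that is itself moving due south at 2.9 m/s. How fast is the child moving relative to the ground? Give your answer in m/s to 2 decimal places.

3.40 m/s

Taking east as x and north as y: barge velocity = (0.000, -2.900) m/s; child velocity relative to barge = (0.000, -0.500) m/s.
Velocity relative to ground = (0.000, -2.900) + (0.000, -0.500) = (0.000, -3.400) m/s.
Speed = |(0.000, -3.400)| = 3.400 m/s.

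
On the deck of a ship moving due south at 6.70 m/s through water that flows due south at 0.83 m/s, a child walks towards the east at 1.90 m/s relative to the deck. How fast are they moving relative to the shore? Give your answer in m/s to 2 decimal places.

7.77 m/s

In east/north components (m/s): child relative to ship = (1.900, 0.000); ship relative to water = (0.000, -6.700); water relative to ground = (0.000, -0.830).
Sum = (1.900, -7.530) m/s.
Speed = |(1.900, -7.530)| = 7.766 m/s.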